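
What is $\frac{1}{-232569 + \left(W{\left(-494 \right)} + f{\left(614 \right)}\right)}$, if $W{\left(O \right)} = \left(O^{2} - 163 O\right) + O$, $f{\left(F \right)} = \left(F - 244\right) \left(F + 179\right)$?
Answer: $\frac{1}{384905} \approx 2.598 \cdot 10^{-6}$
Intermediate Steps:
$f{\left(F \right)} = \left(-244 + F\right) \left(179 + F\right)$
$W{\left(O \right)} = O^{2} - 162 O$
$\frac{1}{-232569 + \left(W{\left(-494 \right)} + f{\left(614 \right)}\right)} = \frac{1}{-232569 - \left(-293410 + 494 \left(-162 - 494\right)\right)} = \frac{1}{-232569 - -617474} = \frac{1}{-232569 + \left(324064 + 293410\right)} = \frac{1}{-232569 + 617474} = \frac{1}{384905}$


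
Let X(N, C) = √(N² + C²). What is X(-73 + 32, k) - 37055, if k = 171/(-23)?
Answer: -37055 + √918490/23 ≈ -37013.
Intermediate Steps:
k = -171/23 (k = 171*(-1/23) = -171/23 ≈ -7.4348)
X(N, C) = √(C² + N²)
X(-73 + 32, k) - 37055 = √((-171/23)² + (-73 + 32)²) - 37055 = √(29241/529 + (-41)²) - 37055 = √(29241/529 + 1681) - 37055 = √(918490/529) - 37055 = √918490/23 - 37055 = -37055 + √918490/23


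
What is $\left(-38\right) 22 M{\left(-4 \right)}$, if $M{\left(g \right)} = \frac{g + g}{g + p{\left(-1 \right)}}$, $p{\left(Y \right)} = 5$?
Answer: $6688$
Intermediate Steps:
$M{\left(g \right)} = \frac{2 g}{5 + g}$ ($M{\left(g \right)} = \frac{g + g}{g + 5} = \frac{2 g}{5 + g}$)
$\left(-38\right) 22 M{\left(-4 \right)} = \left(-38\right) 22 \cdot 2 \left(-4\right) \frac{1}{5 - 4} = - 836 \cdot 2 \left(-4\right) 1^{-1} = - 836 \cdot 2 \left(-4\right) 1 = \left(-836\right) \left(-8\right) = 6688$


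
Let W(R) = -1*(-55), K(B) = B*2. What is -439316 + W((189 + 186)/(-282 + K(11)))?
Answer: -439261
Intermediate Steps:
K(B) = 2*B
W(R) = 55
-439316 + W((189 + 186)/(-282 + K(11))) = -439316 + 55 = -439261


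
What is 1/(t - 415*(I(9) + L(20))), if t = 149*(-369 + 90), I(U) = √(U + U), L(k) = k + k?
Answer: -58171/3380765191 + 1245*√2/3380765191 ≈ -1.6686e-5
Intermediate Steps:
L(k) = 2*k
I(U) = √2*√U (I(U) = √(2*U) = √2*√U)
t = -41571 (t = 149*(-279) = -41571)
1/(t - 415*(I(9) + L(20))) = 1/(-41571 - 415*(√2*√9 + 2*20)) = 1/(-41571 - 415*(√2*3 + 40)) = 1/(-41571 - 415*(3*√2 + 40)) = 1/(-41571 - 415*(40 + 3*√2)) = 1/(-41571 + (-16600 - 1245*√2)) = 1/(-58171 - 1245*√2)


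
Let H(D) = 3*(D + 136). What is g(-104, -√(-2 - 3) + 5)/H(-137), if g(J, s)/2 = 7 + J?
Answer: 194/3 ≈ 64.667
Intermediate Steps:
H(D) = 408 + 3*D (H(D) = 3*(136 + D) = 408 + 3*D)
g(J, s) = 14 + 2*J (g(J, s) = 2*(7 + J) = 14 + 2*J)
g(-104, -√(-2 - 3) + 5)/H(-137) = (14 + 2*(-104))/(408 + 3*(-137)) = (14 - 208)/(408 - 411) = -194/(-3) = -194*(-⅓) = 194/3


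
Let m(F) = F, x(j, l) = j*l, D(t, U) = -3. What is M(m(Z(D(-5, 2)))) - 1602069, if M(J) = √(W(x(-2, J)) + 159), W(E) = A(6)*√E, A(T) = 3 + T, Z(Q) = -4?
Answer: -1602069 + √(159 + 18*√2) ≈ -1.6021e+6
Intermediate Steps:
W(E) = 9*√E (W(E) = (3 + 6)*√E = 9*√E)
M(J) = √(159 + 9*√2*√(-J)) (M(J) = √(9*√(-2*J) + 159) = √(9*(√2*√(-J)) + 159) = √(9*√2*√(-J) + 159) = √(159 + 9*√2*√(-J)))
M(m(Z(D(-5, 2)))) - 1602069 = √(159 + 9*√2*√(-1*(-4))) - 1602069 = √(159 + 9*√2*√4) - 1602069 = √(159 + 9*√2*2) - 1602069 = √(159 + 18*√2) - 1602069 = -1602069 + √(159 + 18*√2)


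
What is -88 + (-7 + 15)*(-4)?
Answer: -120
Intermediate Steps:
-88 + (-7 + 15)*(-4) = -88 + 8*(-4) = -88 - 32 = -120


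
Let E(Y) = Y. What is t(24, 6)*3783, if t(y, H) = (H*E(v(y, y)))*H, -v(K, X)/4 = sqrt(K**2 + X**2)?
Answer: -13074048*sqrt(2) ≈ -1.8490e+7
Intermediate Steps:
v(K, X) = -4*sqrt(K**2 + X**2)
t(y, H) = -4*sqrt(2)*H**2*sqrt(y**2) (t(y, H) = (H*(-4*sqrt(y**2 + y**2)))*H = (H*(-4*sqrt(2)*sqrt(y**2)))*H = (-4*H*sqrt(2)*sqrt(y**2))*H = -4*sqrt(2)*H**2*sqrt(y**2))
t(24, 6)*3783 = -4*sqrt(2)*6**2*sqrt(24**2)*3783 = -4*sqrt(2)*36*sqrt(576)*3783 = -4*sqrt(2)*36*24*3783 = -3456*sqrt(2)*3783 = -13074048*sqrt(2)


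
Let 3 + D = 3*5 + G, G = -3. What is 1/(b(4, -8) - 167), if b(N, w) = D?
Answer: -1/158 ≈ -0.0063291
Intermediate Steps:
D = 9 (D = -3 + (3*5 - 3) = -3 + (15 - 3) = -3 + 12 = 9)
b(N, w) = 9
1/(b(4, -8) - 167) = 1/(9 - 167) = 1/(-158) = -1/158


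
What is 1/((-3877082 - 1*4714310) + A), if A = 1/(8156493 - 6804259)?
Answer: -1352234/11617572369727 ≈ -1.1640e-7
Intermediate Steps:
A = 1/1352234 ≈ 7.3952e-7
1/((-3877082 - 1*4714310) + A) = 1/((-3877082 - 1*4714310) + 1/1352234) = 1/((-3877082 - 4714310) + 1/1352234) = 1/(-8591392 + 1/1352234) = 1/(-11617572369727/1352234) = -1352234/11617572369727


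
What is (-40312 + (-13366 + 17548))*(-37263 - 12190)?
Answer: 1786736890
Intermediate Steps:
(-40312 + (-13366 + 17548))*(-37263 - 12190) = (-40312 + 4182)*(-49453) = -36130*(-49453) = 1786736890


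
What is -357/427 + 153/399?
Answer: -3672/8113 ≈ -0.45261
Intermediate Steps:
-357/427 + 153/399 = -357*1/427 + 153*(1/399) = -51/61 + 51/133 = -3672/8113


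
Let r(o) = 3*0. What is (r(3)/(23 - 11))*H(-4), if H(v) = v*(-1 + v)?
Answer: 0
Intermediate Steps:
r(o) = 0
(r(3)/(23 - 11))*H(-4) = (0/(23 - 11))*(-4*(-1 - 4)) = (0/12)*(-4*(-5)) = (0*(1/12))*20 = 0*20 = 0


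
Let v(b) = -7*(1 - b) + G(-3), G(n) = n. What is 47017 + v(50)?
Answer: 47357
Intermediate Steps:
v(b) = -10 + 7*b (v(b) = -7*(1 - b) - 3 = (-7 + 7*b) - 3 = -10 + 7*b)
47017 + v(50) = 47017 + (-10 + 7*50) = 47017 + (-10 + 350) = 47017 + 340 = 47357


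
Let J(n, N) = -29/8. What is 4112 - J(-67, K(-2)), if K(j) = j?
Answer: 32925/8 ≈ 4115.6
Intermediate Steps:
J(n, N) = -29/8 (J(n, N) = -29*1/8 = -29/8)
4112 - J(-67, K(-2)) = 4112 - 1*(-29/8) = 4112 + 29/8 = 32925/8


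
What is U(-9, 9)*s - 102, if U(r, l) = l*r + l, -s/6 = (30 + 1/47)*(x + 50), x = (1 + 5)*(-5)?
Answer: 12186246/47 ≈ 2.5928e+5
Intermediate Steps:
x = -30 (x = 6*(-5) = -30)
s = -169320/47 (s = -6*(30 + 1/47)*(-30 + 50) = -6*(30 + 1/47)*20 = -8466*20/47 = -6*28220/47 = -169320/47 ≈ -3602.6)
U(r, l) = l + l*r
U(-9, 9)*s - 102 = (9*(1 - 9))*(-169320/47) - 102 = (9*(-8))*(-169320/47) - 102 = -72*(-169320/47) - 102 = 12191040/47 - 102 = 12186246/47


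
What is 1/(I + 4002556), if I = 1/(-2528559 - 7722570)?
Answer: 10251129/41030717885723 ≈ 2.4984e-7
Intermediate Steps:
I = -1/10251129 (I = 1/(-10251129) = -1/10251129 ≈ -9.7550e-8)
1/(I + 4002556) = 1/(-1/10251129 + 4002556) = 1/(41030717885723/10251129) = 10251129/41030717885723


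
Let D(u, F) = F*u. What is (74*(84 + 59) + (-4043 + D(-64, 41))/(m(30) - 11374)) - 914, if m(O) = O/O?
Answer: 109960831/11373 ≈ 9668.6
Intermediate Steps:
m(O) = 1
(74*(84 + 59) + (-4043 + D(-64, 41))/(m(30) - 11374)) - 914 = (74*(84 + 59) + (-4043 + 41*(-64))/(1 - 11374)) - 914 = (74*143 + (-4043 - 2624)/(-11373)) - 914 = (10582 - 6667*(-1/11373)) - 914 = (10582 + 6667/11373) - 914 = 120355753/11373 - 914 = 109960831/11373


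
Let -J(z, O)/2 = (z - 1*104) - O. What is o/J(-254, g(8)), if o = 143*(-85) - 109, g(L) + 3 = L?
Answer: -2044/121 ≈ -16.893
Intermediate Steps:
g(L) = -3 + L
J(z, O) = 208 - 2*z + 2*O (J(z, O) = -2*((z - 1*104) - O) = -2*((z - 104) - O) = -2*((-104 + z) - O) = -2*(-104 + z - O) = 208 - 2*z + 2*O)
o = -12264 (o = -12155 - 109 = -12264)
o/J(-254, g(8)) = -12264/(208 - 2*(-254) + 2*(-3 + 8)) = -12264/(208 + 508 + 2*5) = -12264/(208 + 508 + 10) = -12264/726 = -12264*1/726 = -2044/121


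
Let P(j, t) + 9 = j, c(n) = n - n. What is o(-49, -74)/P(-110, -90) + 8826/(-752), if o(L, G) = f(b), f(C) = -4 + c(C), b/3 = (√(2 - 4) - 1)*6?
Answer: -523643/44744 ≈ -11.703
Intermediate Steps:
c(n) = 0
P(j, t) = -9 + j
b = -18 + 18*I*√2 (b = 3*((√(2 - 4) - 1)*6) = 3*((√(-2) - 1)*6) = 3*((I*√2 - 1)*6) = 3*((-1 + I*√2)*6) = 3*(-6 + 6*I*√2) = -18 + 18*I*√2 ≈ -18.0 + 25.456*I)
f(C) = -4 (f(C) = -4 + 0 = -4)
o(L, G) = -4
o(-49, -74)/P(-110, -90) + 8826/(-752) = -4/(-9 - 110) + 8826/(-752) = -4/(-119) + 8826*(-1/752) = -4*(-1/119) - 4413/376 = 4/119 - 4413/376 = -523643/44744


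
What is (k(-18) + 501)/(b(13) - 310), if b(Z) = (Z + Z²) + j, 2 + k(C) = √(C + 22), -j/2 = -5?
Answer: -501/118 ≈ -4.2458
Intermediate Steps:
j = 10 (j = -2*(-5) = 10)
k(C) = -2 + √(22 + C) (k(C) = -2 + √(C + 22) = -2 + √(22 + C))
b(Z) = 10 + Z + Z² (b(Z) = (Z + Z²) + 10 = 10 + Z + Z²)
(k(-18) + 501)/(b(13) - 310) = ((-2 + √(22 - 18)) + 501)/((10 + 13 + 13²) - 310) = ((-2 + √4) + 501)/((10 + 13 + 169) - 310) = ((-2 + 2) + 501)/(192 - 310) = (0 + 501)/(-118) = 501*(-1/118) = -501/118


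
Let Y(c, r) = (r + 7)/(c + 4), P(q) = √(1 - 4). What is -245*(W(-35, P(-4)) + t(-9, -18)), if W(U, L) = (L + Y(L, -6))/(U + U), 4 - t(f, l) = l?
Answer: 21*(-256*√3 + 1027*I)/(√3 - 4*I) ≈ -5389.3 + 5.7431*I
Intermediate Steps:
P(q) = I*√3 (P(q) = √(-3) = I*√3)
t(f, l) = 4 - l
Y(c, r) = (7 + r)/(4 + c)
W(U, L) = (L + 1/(4 + L))/(2*U) (W(U, L) = (L + (7 - 6)/(4 + L))/(U + U) = (L + 1/(4 + L))/((2*U)) = (L + 1/(4 + L))*(1/(2*U)) = (L + 1/(4 + L))/(2*U))
-245*(W(-35, P(-4)) + t(-9, -18)) = -245*((½)*(1 + (I*√3)*(4 + I*√3))/(-35*(4 + I*√3)) + (4 - 1*(-18))) = -245*((½)*(-1/35)*(1 + I*√3*(4 + I*√3))/(4 + I*√3) + (4 + 18)) = -245*(-(1 + I*√3*(4 + I*√3))/(70*(4 + I*√3)) + 22) = -245*(22 - (1 + I*√3*(4 + I*√3))/(70*(4 + I*√3))) = -5390 + 7*(1 + I*√3*(4 + I*√3))/(2*(4 + I*√3))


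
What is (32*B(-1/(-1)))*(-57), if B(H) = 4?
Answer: -7296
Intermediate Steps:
(32*B(-1/(-1)))*(-57) = (32*4)*(-57) = 128*(-57) = -7296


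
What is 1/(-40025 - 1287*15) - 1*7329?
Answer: -434829571/59330 ≈ -7329.0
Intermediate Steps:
1/(-40025 - 1287*15) - 1*7329 = 1/(-40025 - 19305) - 7329 = 1/(-59330) - 7329 = -1/59330 - 7329 = -434829571/59330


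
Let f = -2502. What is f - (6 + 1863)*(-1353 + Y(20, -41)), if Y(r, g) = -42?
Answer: 2604753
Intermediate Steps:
f - (6 + 1863)*(-1353 + Y(20, -41)) = -2502 - (6 + 1863)*(-1353 - 42) = -2502 - 1869*(-1395) = -2502 - 1*(-2607255) = -2502 + 2607255 = 2604753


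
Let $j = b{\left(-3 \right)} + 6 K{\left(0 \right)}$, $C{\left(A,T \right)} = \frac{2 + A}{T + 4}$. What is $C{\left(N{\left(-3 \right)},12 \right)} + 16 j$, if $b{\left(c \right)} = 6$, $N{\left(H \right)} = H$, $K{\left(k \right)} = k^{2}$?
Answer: $\frac{1535}{16} \approx 95.938$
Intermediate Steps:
$C{\left(A,T \right)} = \frac{2 + A}{4 + T}$
$j = 6$ ($j = 6 + 6 \cdot 0^{2} = 6 + 6 \cdot 0 = 6 + 0 = 6$)
$C{\left(N{\left(-3 \right)},12 \right)} + 16 j = \frac{2 - 3}{4 + 12} + 16 \cdot 6 = \frac{1}{16} \left(-1\right) + 96 = - \frac{1}{16} + 96 = \frac{1535}{16}$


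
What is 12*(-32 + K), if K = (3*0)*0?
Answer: -384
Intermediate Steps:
K = 0 (K = 0*0 = 0)
12*(-32 + K) = 12*(-32 + 0) = 12*(-32) = -384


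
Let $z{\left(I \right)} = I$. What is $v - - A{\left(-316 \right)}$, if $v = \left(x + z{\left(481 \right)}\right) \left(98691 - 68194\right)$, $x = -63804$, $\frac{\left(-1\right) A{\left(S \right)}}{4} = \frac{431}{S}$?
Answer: $- \frac{152561760518}{79} \approx -1.9312 \cdot 10^{9}$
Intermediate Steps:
$A{\left(S \right)} = - \frac{1724}{S}$ ($A{\left(S \right)} = - 4 \frac{431}{S} = - \frac{1724}{S}$)
$v = -1931161531$ ($v = \left(-63804 + 481\right) \left(98691 - 68194\right) = \left(-63323\right) 30497 = -1931161531$)
$v - - A{\left(-316 \right)} = -1931161531 - - \frac{-1724}{-316} = -1931161531 - - \frac{\left(-1724\right) \left(-1\right)}{316} = -1931161531 - \left(-1\right) \frac{431}{79} = -1931161531 - - \frac{431}{79} = -1931161531 + \frac{431}{79} = - \frac{152561760518}{79}$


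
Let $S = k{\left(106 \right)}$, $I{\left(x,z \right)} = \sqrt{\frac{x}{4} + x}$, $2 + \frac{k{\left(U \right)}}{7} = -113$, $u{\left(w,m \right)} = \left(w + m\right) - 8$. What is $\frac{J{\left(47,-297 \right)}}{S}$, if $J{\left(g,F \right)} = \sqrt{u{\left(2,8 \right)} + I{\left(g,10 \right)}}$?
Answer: $- \frac{\sqrt{8 + 2 \sqrt{235}}}{1610} \approx -0.0038619$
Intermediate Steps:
$u{\left(w,m \right)} = -8 + m + w$ ($u{\left(w,m \right)} = \left(m + w\right) - 8 = -8 + m + w$)
$k{\left(U \right)} = -805$ ($k{\left(U \right)} = -14 + 7 \left(-113\right) = -14 - 791 = -805$)
$I{\left(x,z \right)} = \frac{\sqrt{5} \sqrt{x}}{2}$ ($I{\left(x,z \right)} = \sqrt{x \frac{1}{4} + x} = \sqrt{\frac{x}{4} + x} = \sqrt{\frac{5 x}{4}} = \frac{\sqrt{5} \sqrt{x}}{2}$)
$S = -805$
$J{\left(g,F \right)} = \sqrt{2 + \frac{\sqrt{5} \sqrt{g}}{2}}$ ($J{\left(g,F \right)} = \sqrt{\left(-8 + 8 + 2\right) + \frac{\sqrt{5} \sqrt{g}}{2}} = \sqrt{2 + \frac{\sqrt{5} \sqrt{g}}{2}}$)
$\frac{J{\left(47,-297 \right)}}{S} = \frac{\frac{1}{2} \sqrt{8 + 2 \sqrt{5} \sqrt{47}}}{-805} = \frac{\sqrt{8 + 2 \sqrt{235}}}{2} \left(- \frac{1}{805}\right) = - \frac{\sqrt{8 + 2 \sqrt{235}}}{1610}$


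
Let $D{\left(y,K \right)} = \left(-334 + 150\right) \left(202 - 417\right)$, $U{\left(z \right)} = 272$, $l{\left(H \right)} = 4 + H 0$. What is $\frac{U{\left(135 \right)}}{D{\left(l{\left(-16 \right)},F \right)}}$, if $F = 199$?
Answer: $\frac{34}{4945} \approx 0.0068756$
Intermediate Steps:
$l{\left(H \right)} = 4$ ($l{\left(H \right)} = 4 + 0 = 4$)
$D{\left(y,K \right)} = 39560$ ($D{\left(y,K \right)} = \left(-184\right) \left(-215\right) = 39560$)
$\frac{U{\left(135 \right)}}{D{\left(l{\left(-16 \right)},F \right)}} = \frac{272}{39560} = 272 \cdot \frac{1}{39560} = \frac{34}{4945}$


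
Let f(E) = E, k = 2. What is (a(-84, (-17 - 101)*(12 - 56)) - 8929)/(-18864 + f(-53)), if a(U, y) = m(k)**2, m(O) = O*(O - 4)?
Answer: 8913/18917 ≈ 0.47116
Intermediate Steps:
m(O) = O*(-4 + O)
a(U, y) = 16 (a(U, y) = (2*(-4 + 2))**2 = (2*(-2))**2 = (-4)**2 = 16)
(a(-84, (-17 - 101)*(12 - 56)) - 8929)/(-18864 + f(-53)) = (16 - 8929)/(-18864 - 53) = -8913/(-18917) = -8913*(-1/18917) = 8913/18917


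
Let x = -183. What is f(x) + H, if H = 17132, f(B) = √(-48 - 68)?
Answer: 17132 + 2*I*√29 ≈ 17132.0 + 10.77*I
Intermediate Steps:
f(B) = 2*I*√29 (f(B) = √(-116) = 2*I*√29)
f(x) + H = 2*I*√29 + 17132 = 17132 + 2*I*√29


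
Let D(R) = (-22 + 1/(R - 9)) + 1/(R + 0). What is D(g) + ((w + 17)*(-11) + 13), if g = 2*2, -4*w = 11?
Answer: -1657/10 ≈ -165.70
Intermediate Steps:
w = -11/4 (w = -¼*11 = -11/4 ≈ -2.7500)
g = 4
D(R) = -22 + 1/R + 1/(-9 + R) (D(R) = (-22 + 1/(-9 + R)) + 1/R = -22 + 1/R + 1/(-9 + R))
D(g) + ((w + 17)*(-11) + 13) = (-9 - 22*4² + 200*4)/(4*(-9 + 4)) + ((-11/4 + 17)*(-11) + 13) = (¼)*(-9 - 22*16 + 800)/(-5) + ((57/4)*(-11) + 13) = (¼)*(-⅕)*(-9 - 352 + 800) + (-627/4 + 13) = (¼)*(-⅕)*439 - 575/4 = -439/20 - 575/4 = -1657/10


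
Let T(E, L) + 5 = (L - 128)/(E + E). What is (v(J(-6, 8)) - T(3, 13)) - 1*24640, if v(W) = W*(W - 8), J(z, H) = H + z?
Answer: -147767/6 ≈ -24628.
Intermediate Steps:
T(E, L) = -5 + (-128 + L)/(2*E) (T(E, L) = -5 + (L - 128)/(E + E) = -5 + (-128 + L)/((2*E)) = -5 + (-128 + L)*(1/(2*E)) = -5 + (-128 + L)/(2*E))
v(W) = W*(-8 + W)
(v(J(-6, 8)) - T(3, 13)) - 1*24640 = ((8 - 6)*(-8 + (8 - 6)) - (-128 + 13 - 10*3)/(2*3)) - 1*24640 = (2*(-8 + 2) - (-128 + 13 - 30)/(2*3)) - 24640 = (2*(-6) - (-145)/(2*3)) - 24640 = (-12 - 1*(-145/6)) - 24640 = (-12 + 145/6) - 24640 = 73/6 - 24640 = -147767/6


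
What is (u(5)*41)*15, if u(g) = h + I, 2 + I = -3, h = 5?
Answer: 0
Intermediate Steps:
I = -5 (I = -2 - 3 = -5)
u(g) = 0 (u(g) = 5 - 5 = 0)
(u(5)*41)*15 = (0*41)*15 = 0*15 = 0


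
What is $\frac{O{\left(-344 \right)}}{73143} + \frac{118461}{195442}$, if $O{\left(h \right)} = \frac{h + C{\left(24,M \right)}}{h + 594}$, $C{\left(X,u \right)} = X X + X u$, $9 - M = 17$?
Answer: $\frac{216615604843}{357380355150} \approx 0.60612$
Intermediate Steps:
$M = -8$ ($M = 9 - 17 = -8$)
$C{\left(X,u \right)} = X^{2} + X u$
$O{\left(h \right)} = \frac{384 + h}{594 + h}$ ($O{\left(h \right)} = \frac{h + 24 \left(24 - 8\right)}{h + 594} = \frac{h + 24 \cdot 16}{594 + h} = \frac{h + 384}{594 + h} = \frac{384 + h}{594 + h}$)
$\frac{O{\left(-344 \right)}}{73143} + \frac{118461}{195442} = \frac{\frac{1}{594 - 344} \left(384 - 344\right)}{73143} + \frac{118461}{195442} = \frac{1}{250} \cdot 40 \cdot \frac{1}{73143} + 118461 \cdot \frac{1}{195442} = \frac{1}{250} \cdot 40 \cdot \frac{1}{73143} + \frac{118461}{195442} = \frac{4}{25} \cdot \frac{1}{73143} + \frac{118461}{195442} = \frac{4}{1828575} + \frac{118461}{195442} = \frac{216615604843}{357380355150}$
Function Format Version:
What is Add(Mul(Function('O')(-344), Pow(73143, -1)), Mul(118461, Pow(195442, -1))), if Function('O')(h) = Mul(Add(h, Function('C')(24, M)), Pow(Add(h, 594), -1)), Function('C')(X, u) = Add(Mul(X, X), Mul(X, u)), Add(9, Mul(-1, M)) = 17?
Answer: Rational(216615604843, 357380355150) ≈ 0.60612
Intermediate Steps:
M = -8 (M = Add(9, Mul(-1, 17)) = Add(9, -17) = -8)
Function('C')(X, u) = Add(Pow(X, 2), Mul(X, u))
Function('O')(h) = Mul(Pow(Add(594, h), -1), Add(384, h)) (Function('O')(h) = Mul(Add(h, Mul(24, Add(24, -8))), Pow(Add(h, 594), -1)) = Mul(Add(h, Mul(24, 16)), Pow(Add(594, h), -1)) = Mul(Add(h, 384), Pow(Add(594, h), -1)) = Mul(Add(384, h), Pow(Add(594, h), -1)) = Mul(Pow(Add(594, h), -1), Add(384, h)))
Add(Mul(Function('O')(-344), Pow(73143, -1)), Mul(118461, Pow(195442, -1))) = Add(Mul(Mul(Pow(Add(594, -344), -1), Add(384, -344)), Pow(73143, -1)), Mul(118461, Pow(195442, -1))) = Add(Mul(Mul(Pow(250, -1), 40), Rational(1, 73143)), Mul(118461, Rational(1, 195442))) = Add(Mul(Mul(Rational(1, 250), 40), Rational(1, 73143)), Rational(118461, 195442)) = Add(Mul(Rational(4, 25), Rational(1, 73143)), Rational(118461, 195442)) = Add(Rational(4, 1828575), Rational(118461, 195442)) = Rational(216615604843, 357380355150)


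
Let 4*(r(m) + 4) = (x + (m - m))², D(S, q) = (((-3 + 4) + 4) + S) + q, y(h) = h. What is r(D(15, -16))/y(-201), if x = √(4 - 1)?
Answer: 13/804 ≈ 0.016169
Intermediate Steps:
x = √3 ≈ 1.7320
D(S, q) = 5 + S + q (D(S, q) = ((1 + 4) + S) + q = (5 + S) + q = 5 + S + q)
r(m) = -13/4 (r(m) = -4 + (√3 + (m - m))²/4 = -4 + (√3 + 0)²/4 = -4 + (√3)²/4 = -4 + (¼)*3 = -4 + ¾ = -13/4)
r(D(15, -16))/y(-201) = -13/4/(-201) = -13/4*(-1/201) = 13/804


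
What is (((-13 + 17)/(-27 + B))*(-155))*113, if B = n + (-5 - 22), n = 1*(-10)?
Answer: 17515/16 ≈ 1094.7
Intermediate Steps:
n = -10
B = -37 (B = -10 + (-5 - 22) = -10 - 27 = -37)
(((-13 + 17)/(-27 + B))*(-155))*113 = (((-13 + 17)/(-27 - 37))*(-155))*113 = ((4/(-64))*(-155))*113 = ((4*(-1/64))*(-155))*113 = -1/16*(-155)*113 = (155/16)*113 = 17515/16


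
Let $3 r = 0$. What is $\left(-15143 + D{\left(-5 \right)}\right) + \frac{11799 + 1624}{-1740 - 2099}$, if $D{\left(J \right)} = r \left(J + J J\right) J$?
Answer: $- \frac{58147400}{3839} \approx -15147.0$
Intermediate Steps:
$r = 0$ ($r = \frac{1}{3} \cdot 0 = 0$)
$D{\left(J \right)} = 0$ ($D{\left(J \right)} = 0 \left(J + J J\right) J = 0 \left(J + J^{2}\right) J = 0 J = 0$)
$\left(-15143 + D{\left(-5 \right)}\right) + \frac{11799 + 1624}{-1740 - 2099} = \left(-15143 + 0\right) + \frac{11799 + 1624}{-1740 - 2099} = -15143 + \frac{13423}{-3839} = -15143 + 13423 \left(- \frac{1}{3839}\right) = -15143 - \frac{13423}{3839} = - \frac{58147400}{3839}$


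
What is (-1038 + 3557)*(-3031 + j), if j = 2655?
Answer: -947144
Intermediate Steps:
(-1038 + 3557)*(-3031 + j) = (-1038 + 3557)*(-3031 + 2655) = 2519*(-376) = -947144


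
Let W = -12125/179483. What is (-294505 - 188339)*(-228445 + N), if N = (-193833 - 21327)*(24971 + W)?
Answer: 465634252465193485860/179483 ≈ 2.5943e+15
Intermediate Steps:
W = -12125/179483 (W = -12125*1/179483 = -12125/179483 ≈ -0.067555)
N = -964316538878880/179483 (N = (-193833 - 21327)*(24971 - 12125/179483) = -215160*4481857868/179483 = -964316538878880/179483 ≈ -5.3727e+9)
(-294505 - 188339)*(-228445 + N) = (-294505 - 188339)*(-228445 - 964316538878880/179483) = -482844*(-964357540872815/179483) = 465634252465193485860/179483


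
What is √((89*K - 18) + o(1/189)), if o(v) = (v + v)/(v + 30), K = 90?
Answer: √257024657414/5671 ≈ 89.398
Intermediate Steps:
o(v) = 2*v/(30 + v) (o(v) = (2*v)/(30 + v) = 2*v/(30 + v))
√((89*K - 18) + o(1/189)) = √((89*90 - 18) + 2/(189*(30 + 1/189))) = √((8010 - 18) + 2*(1/189)/(30 + 1/189)) = √(7992 + 2*(1/189)/(5671/189)) = √(7992 + 2*(1/189)*(189/5671)) = √(7992 + 2/5671) = √(45322634/5671) = √257024657414/5671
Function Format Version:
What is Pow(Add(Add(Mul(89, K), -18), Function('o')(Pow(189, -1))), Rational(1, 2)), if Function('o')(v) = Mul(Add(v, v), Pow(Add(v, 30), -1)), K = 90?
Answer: Mul(Rational(1, 5671), Pow(257024657414, Rational(1, 2))) ≈ 89.398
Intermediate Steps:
Function('o')(v) = Mul(2, v, Pow(Add(30, v), -1)) (Function('o')(v) = Mul(Mul(2, v), Pow(Add(30, v), -1)) = Mul(2, v, Pow(Add(30, v), -1)))
Pow(Add(Add(Mul(89, K), -18), Function('o')(Pow(189, -1))), Rational(1, 2)) = Pow(Add(Add(Mul(89, 90), -18), Mul(2, Pow(189, -1), Pow(Add(30, Pow(189, -1)), -1))), Rational(1, 2)) = Pow(Add(Add(8010, -18), Mul(2, Rational(1, 189), Pow(Add(30, Rational(1, 189)), -1))), Rational(1, 2)) = Pow(Add(7992, Mul(2, Rational(1, 189), Pow(Rational(5671, 189), -1))), Rational(1, 2)) = Pow(Add(7992, Mul(2, Rational(1, 189), Rational(189, 5671))), Rational(1, 2)) = Pow(Add(7992, Rational(2, 5671)), Rational(1, 2)) = Pow(Rational(45322634, 5671), Rational(1, 2)) = Mul(Rational(1, 5671), Pow(257024657414, Rational(1, 2)))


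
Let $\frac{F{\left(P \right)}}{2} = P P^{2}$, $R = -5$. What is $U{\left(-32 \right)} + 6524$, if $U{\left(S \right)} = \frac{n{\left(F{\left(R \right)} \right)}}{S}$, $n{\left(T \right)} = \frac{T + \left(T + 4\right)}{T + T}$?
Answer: $\frac{6523969}{1000} \approx 6524.0$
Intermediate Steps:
$F{\left(P \right)} = 2 P^{3}$ ($F{\left(P \right)} = 2 P P^{2} = 2 P^{3}$)
$n{\left(T \right)} = \frac{4 + 2 T}{2 T}$ ($n{\left(T \right)} = \frac{T + \left(4 + T\right)}{2 T} = \left(4 + 2 T\right) \frac{1}{2 T} = \frac{4 + 2 T}{2 T}$)
$U{\left(S \right)} = \frac{124}{125 S}$ ($U{\left(S \right)} = \frac{\frac{1}{2 \left(-5\right)^{3}} \left(2 + 2 \left(-5\right)^{3}\right)}{S} = \frac{\frac{1}{2 \left(-125\right)} \left(2 + 2 \left(-125\right)\right)}{S} = \frac{\frac{1}{-250} \left(2 - 250\right)}{S} = \frac{\left(- \frac{1}{250}\right) \left(-248\right)}{S} = \frac{124}{125 S}$)
$U{\left(-32 \right)} + 6524 = \frac{124}{125 \left(-32\right)} + 6524 = \frac{124}{125} \left(- \frac{1}{32}\right) + 6524 = - \frac{31}{1000} + 6524 = \frac{6523969}{1000}$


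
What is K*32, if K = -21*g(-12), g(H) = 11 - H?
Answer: -15456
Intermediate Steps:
K = -483 (K = -21*(11 - 1*(-12)) = -21*(11 + 12) = -21*23 = -483)
K*32 = -483*32 = -15456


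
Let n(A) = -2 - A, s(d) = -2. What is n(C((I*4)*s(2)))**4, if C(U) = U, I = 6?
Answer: 4477456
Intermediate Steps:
n(C((I*4)*s(2)))**4 = (-2 - 6*4*(-2))**4 = (-2 - 24*(-2))**4 = (-2 - 1*(-48))**4 = (-2 + 48)**4 = 46**4 = 4477456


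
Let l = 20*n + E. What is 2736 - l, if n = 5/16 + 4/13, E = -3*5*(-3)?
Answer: 139287/52 ≈ 2678.6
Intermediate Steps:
E = 45 (E = -15*(-3) = 45)
n = 129/208 (n = 5*(1/16) + 4*(1/13) = 5/16 + 4/13 = 129/208 ≈ 0.62019)
l = 2985/52 (l = 20*(129/208) + 45 = 645/52 + 45 = 2985/52 ≈ 57.404)
2736 - l = 2736 - 1*2985/52 = 2736 - 2985/52 = 139287/52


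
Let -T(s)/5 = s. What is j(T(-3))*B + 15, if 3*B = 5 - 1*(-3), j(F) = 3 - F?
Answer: -17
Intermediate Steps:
T(s) = -5*s
B = 8/3 (B = (5 - 1*(-3))/3 = (5 + 3)/3 = (⅓)*8 = 8/3 ≈ 2.6667)
j(T(-3))*B + 15 = (3 - (-5)*(-3))*(8/3) + 15 = (3 - 1*15)*(8/3) + 15 = (3 - 15)*(8/3) + 15 = -12*8/3 + 15 = -32 + 15 = -17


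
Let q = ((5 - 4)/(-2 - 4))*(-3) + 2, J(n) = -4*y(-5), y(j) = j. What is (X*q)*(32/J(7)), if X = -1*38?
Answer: -152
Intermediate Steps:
X = -38
J(n) = 20 (J(n) = -4*(-5) = 20)
q = 5/2 (q = (1/(-6))*(-3) + 2 = (1*(-1/6))*(-3) + 2 = -1/6*(-3) + 2 = 1/2 + 2 = 5/2 ≈ 2.5000)
(X*q)*(32/J(7)) = (-38*5/2)*(32/20) = -3040/20 = -95*8/5 = -152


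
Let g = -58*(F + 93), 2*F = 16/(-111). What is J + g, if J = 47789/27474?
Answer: -1825729489/338846 ≈ -5388.1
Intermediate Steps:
F = -8/111 (F = (16/(-111))/2 = (16*(-1/111))/2 = (½)*(-16/111) = -8/111 ≈ -0.072072)
g = -598270/111 (g = -58*(-8/111 + 93) = -58*10315/111 = -598270/111 ≈ -5389.8)
J = 47789/27474 (J = 47789*(1/27474) = 47789/27474 ≈ 1.7394)
J + g = 47789/27474 - 598270/111 = -1825729489/338846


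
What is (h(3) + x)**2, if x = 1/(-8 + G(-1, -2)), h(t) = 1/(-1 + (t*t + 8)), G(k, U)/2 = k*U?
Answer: 9/256 ≈ 0.035156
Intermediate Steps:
G(k, U) = 2*U*k (G(k, U) = 2*(k*U) = 2*(U*k) = 2*U*k)
h(t) = 1/(7 + t**2) (h(t) = 1/(-1 + (t**2 + 8)) = 1/(-1 + (8 + t**2)) = 1/(7 + t**2))
x = -1/4 (x = 1/(-8 + 2*(-2)*(-1)) = 1/(-8 + 4) = 1/(-4) = -1/4 ≈ -0.25000)
(h(3) + x)**2 = (1/(7 + 3**2) - 1/4)**2 = (1/(7 + 9) - 1/4)**2 = (1/16 - 1/4)**2 = (-3/16)**2 = 9/256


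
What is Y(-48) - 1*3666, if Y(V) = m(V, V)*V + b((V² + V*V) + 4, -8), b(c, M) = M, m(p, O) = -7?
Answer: -3338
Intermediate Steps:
Y(V) = -8 - 7*V (Y(V) = -7*V - 8 = -8 - 7*V)
Y(-48) - 1*3666 = (-8 - 7*(-48)) - 1*3666 = (-8 + 336) - 3666 = 328 - 3666 = -3338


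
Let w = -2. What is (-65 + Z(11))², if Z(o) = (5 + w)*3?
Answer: 3136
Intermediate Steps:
Z(o) = 9 (Z(o) = (5 - 2)*3 = 3*3 = 9)
(-65 + Z(11))² = (-65 + 9)² = (-56)² = 3136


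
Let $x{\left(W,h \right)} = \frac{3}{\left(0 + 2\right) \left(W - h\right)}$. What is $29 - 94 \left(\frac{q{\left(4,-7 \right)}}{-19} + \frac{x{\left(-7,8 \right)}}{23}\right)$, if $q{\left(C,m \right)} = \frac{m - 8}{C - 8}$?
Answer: $\frac{209591}{4370} \approx 47.961$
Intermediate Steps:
$x{\left(W,h \right)} = \frac{3}{- 2 h + 2 W}$ ($x{\left(W,h \right)} = \frac{3}{2 \left(W - h\right)} = \frac{3}{- 2 h + 2 W}$)
$q{\left(C,m \right)} = \frac{-8 + m}{-8 + C}$
$29 - 94 \left(\frac{q{\left(4,-7 \right)}}{-19} + \frac{x{\left(-7,8 \right)}}{23}\right) = 29 - 94 \left(\frac{\frac{1}{-8 + 4} \left(-8 - 7\right)}{-19} + \frac{\frac{3}{2} \frac{1}{-7 - 8}}{23}\right) = 29 - 94 \left(\frac{1}{-4} \left(-15\right) \left(- \frac{1}{19}\right) + \frac{3}{2 \left(-7 - 8\right)} \frac{1}{23}\right) = 29 - 94 \left(\left(- \frac{1}{4}\right) \left(-15\right) \left(- \frac{1}{19}\right) + \frac{3}{2 \left(-15\right)} \frac{1}{23}\right) = 29 - 94 \left(\frac{15}{4} \left(- \frac{1}{19}\right) + \frac{3}{2} \left(- \frac{1}{15}\right) \frac{1}{23}\right) = 29 - 94 \left(- \frac{15}{76} - \frac{1}{230}\right) = 29 - - \frac{82861}{4370} = 29 + \frac{82861}{4370} = \frac{209591}{4370}$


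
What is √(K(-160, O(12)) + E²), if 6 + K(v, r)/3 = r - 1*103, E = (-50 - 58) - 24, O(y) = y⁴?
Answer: √79305 ≈ 281.61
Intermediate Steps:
E = -132 (E = -108 - 24 = -132)
K(v, r) = -327 + 3*r (K(v, r) = -18 + 3*(r - 1*103) = -18 + 3*(r - 103) = -18 + 3*(-103 + r) = -18 + (-309 + 3*r) = -327 + 3*r)
√(K(-160, O(12)) + E²) = √((-327 + 3*12⁴) + (-132)²) = √((-327 + 3*20736) + 17424) = √((-327 + 62208) + 17424) = √(61881 + 17424) = √79305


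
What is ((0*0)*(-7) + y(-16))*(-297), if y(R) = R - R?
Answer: 0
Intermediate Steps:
y(R) = 0
((0*0)*(-7) + y(-16))*(-297) = ((0*0)*(-7) + 0)*(-297) = (0*(-7) + 0)*(-297) = (0 + 0)*(-297) = 0*(-297) = 0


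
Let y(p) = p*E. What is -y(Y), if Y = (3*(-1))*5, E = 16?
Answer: 240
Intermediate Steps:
Y = -15 (Y = -3*5 = -15)
y(p) = 16*p (y(p) = p*16 = 16*p)
-y(Y) = -16*(-15) = -1*(-240) = 240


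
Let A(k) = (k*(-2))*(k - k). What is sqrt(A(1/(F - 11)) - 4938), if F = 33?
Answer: I*sqrt(4938) ≈ 70.271*I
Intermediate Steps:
A(k) = 0 (A(k) = -2*k*0 = 0)
sqrt(A(1/(F - 11)) - 4938) = sqrt(0 - 4938) = sqrt(-4938) = I*sqrt(4938)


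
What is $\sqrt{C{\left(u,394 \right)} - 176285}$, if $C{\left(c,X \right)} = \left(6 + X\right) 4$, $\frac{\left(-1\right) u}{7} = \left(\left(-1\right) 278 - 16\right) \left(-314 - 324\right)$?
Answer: $7 i \sqrt{3565} \approx 417.95 i$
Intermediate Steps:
$u = -1313004$ ($u = - 7 \left(\left(-1\right) 278 - 16\right) \left(-314 - 324\right) = - 7 \left(-278 - 16\right) \left(-638\right) = - 7 \left(\left(-294\right) \left(-638\right)\right) = \left(-7\right) 187572 = -1313004$)
$C{\left(c,X \right)} = 24 + 4 X$
$\sqrt{C{\left(u,394 \right)} - 176285} = \sqrt{\left(24 + 4 \cdot 394\right) - 176285} = \sqrt{\left(24 + 1576\right) - 176285} = \sqrt{1600 - 176285} = \sqrt{-174685} = 7 i \sqrt{3565}$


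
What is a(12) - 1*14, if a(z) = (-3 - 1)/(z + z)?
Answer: -85/6 ≈ -14.167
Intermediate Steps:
a(z) = -2/z (a(z) = -4*1/(2*z) = -2/z)
a(12) - 1*14 = -2/12 - 1*14 = -2*1/12 - 14 = -⅙ - 14 = -85/6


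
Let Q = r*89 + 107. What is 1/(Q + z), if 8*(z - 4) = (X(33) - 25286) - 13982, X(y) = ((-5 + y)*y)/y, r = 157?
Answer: 1/9179 ≈ 0.00010894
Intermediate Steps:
X(y) = -5 + y (X(y) = (y*(-5 + y))/y = -5 + y)
Q = 14080 (Q = 157*89 + 107 = 13973 + 107 = 14080)
z = -4901 (z = 4 + (((-5 + 33) - 25286) - 13982)/8 = 4 + ((28 - 25286) - 13982)/8 = 4 + (-25258 - 13982)/8 = 4 + (1/8)*(-39240) = 4 - 4905 = -4901)
1/(Q + z) = 1/(14080 - 4901) = 1/9179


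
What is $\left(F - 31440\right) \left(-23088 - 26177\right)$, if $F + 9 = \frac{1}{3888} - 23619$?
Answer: $\frac{10547852428495}{3888} \approx 2.7129 \cdot 10^{9}$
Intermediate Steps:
$F = - \frac{91865663}{3888}$ ($F = -9 - \left(23619 - \frac{1}{3888}\right) = -9 + \left(\frac{1}{3888} - 23619\right) = -9 - \frac{91830671}{3888} = - \frac{91865663}{3888} \approx -23628.0$)
$\left(F - 31440\right) \left(-23088 - 26177\right) = \left(- \frac{91865663}{3888} - 31440\right) \left(-23088 - 26177\right) = \left(- \frac{214104383}{3888}\right) \left(-49265\right) = \frac{10547852428495}{3888}$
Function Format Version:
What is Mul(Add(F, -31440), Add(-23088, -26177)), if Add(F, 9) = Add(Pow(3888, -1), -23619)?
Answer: Rational(10547852428495, 3888) ≈ 2.7129e+9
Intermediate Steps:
F = Rational(-91865663, 3888) (F = Add(-9, Add(Pow(3888, -1), -23619)) = Add(-9, Add(Rational(1, 3888), -23619)) = Add(-9, Rational(-91830671, 3888)) = Rational(-91865663, 3888) ≈ -23628.)
Mul(Add(F, -31440), Add(-23088, -26177)) = Mul(Add(Rational(-91865663, 3888), -31440), Add(-23088, -26177)) = Mul(Rational(-214104383, 3888), -49265) = Rational(10547852428495, 3888)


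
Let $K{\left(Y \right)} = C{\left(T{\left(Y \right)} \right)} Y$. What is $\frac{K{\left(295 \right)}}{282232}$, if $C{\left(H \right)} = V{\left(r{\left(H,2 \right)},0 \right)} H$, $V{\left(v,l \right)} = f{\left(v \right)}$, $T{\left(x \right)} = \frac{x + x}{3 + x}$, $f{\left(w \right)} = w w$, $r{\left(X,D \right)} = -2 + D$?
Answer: $0$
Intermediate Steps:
$f{\left(w \right)} = w^{2}$
$T{\left(x \right)} = \frac{2 x}{3 + x}$
$V{\left(v,l \right)} = v^{2}$
$C{\left(H \right)} = 0$ ($C{\left(H \right)} = \left(-2 + 2\right)^{2} H = 0^{2} H = 0 H = 0$)
$K{\left(Y \right)} = 0$ ($K{\left(Y \right)} = 0 Y = 0$)
$\frac{K{\left(295 \right)}}{282232} = \frac{0}{282232} = 0 \cdot \frac{1}{282232} = 0$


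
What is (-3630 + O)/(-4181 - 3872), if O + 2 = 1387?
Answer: 2245/8053 ≈ 0.27878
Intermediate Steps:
O = 1385 (O = -2 + 1387 = 1385)
(-3630 + O)/(-4181 - 3872) = (-3630 + 1385)/(-4181 - 3872) = -2245/(-8053) = -2245*(-1/8053) = 2245/8053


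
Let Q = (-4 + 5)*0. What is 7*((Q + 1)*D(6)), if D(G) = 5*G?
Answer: 210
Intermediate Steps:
Q = 0 (Q = 1*0 = 0)
7*((Q + 1)*D(6)) = 7*((0 + 1)*(5*6)) = 7*(1*30) = 7*30 = 210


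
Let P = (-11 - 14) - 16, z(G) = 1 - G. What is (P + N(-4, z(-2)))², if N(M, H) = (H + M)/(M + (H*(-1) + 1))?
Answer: 60025/36 ≈ 1667.4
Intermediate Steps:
N(M, H) = (H + M)/(1 + M - H) (N(M, H) = (H + M)/(M + (-H + 1)) = (H + M)/(M + (1 - H)) = (H + M)/(1 + M - H))
P = -41 (P = -25 - 16 = -41)
(P + N(-4, z(-2)))² = (-41 + ((1 - 1*(-2)) - 4)/(1 - 4 - (1 - 1*(-2))))² = (-41 + ((1 + 2) - 4)/(1 - 4 - (1 + 2)))² = (-41 + (3 - 4)/(1 - 4 - 1*3))² = (-41 - 1/(1 - 4 - 3))² = (-41 - 1/(-6))² = (-41 - ⅙*(-1))² = (-41 + ⅙)² = (-245/6)² = 60025/36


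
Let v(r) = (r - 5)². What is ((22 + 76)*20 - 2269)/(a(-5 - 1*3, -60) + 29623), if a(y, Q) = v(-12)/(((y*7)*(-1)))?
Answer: -5768/553059 ≈ -0.010429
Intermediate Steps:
v(r) = (-5 + r)²
a(y, Q) = -289/(7*y) (a(y, Q) = (-5 - 12)²/(((y*7)*(-1))) = (-17)²/(((7*y)*(-1))) = 289/((-7*y)) = 289*(-1/(7*y)) = -289/(7*y))
((22 + 76)*20 - 2269)/(a(-5 - 1*3, -60) + 29623) = ((22 + 76)*20 - 2269)/(-289/(7*(-5 - 1*3)) + 29623) = (98*20 - 2269)/(-289/(7*(-5 - 3)) + 29623) = (1960 - 2269)/(-289/7/(-8) + 29623) = -309/(-289/7*(-⅛) + 29623) = -309/(289/56 + 29623) = -309/1659177/56 = -309*56/1659177 = -5768/553059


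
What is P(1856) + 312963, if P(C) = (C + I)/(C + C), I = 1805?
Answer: 1161722317/3712 ≈ 3.1296e+5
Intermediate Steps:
P(C) = (1805 + C)/(2*C) (P(C) = (C + 1805)/(C + C) = (1805 + C)/((2*C)) = (1805 + C)*(1/(2*C)) = (1805 + C)/(2*C))
P(1856) + 312963 = (½)*(1805 + 1856)/1856 + 312963 = (½)*(1/1856)*3661 + 312963 = 3661/3712 + 312963 = 1161722317/3712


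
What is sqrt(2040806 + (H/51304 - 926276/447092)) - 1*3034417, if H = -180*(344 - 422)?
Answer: -3034417 + 2*sqrt(2166467972784691527082)/65163659 ≈ -3.0330e+6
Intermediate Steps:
H = 14040 (H = -180*(-78) = 14040)
sqrt(2040806 + (H/51304 - 926276/447092)) - 1*3034417 = sqrt(2040806 + (14040/51304 - 926276/447092)) - 1*3034417 = sqrt(2040806 + (14040*(1/51304) - 926276*1/447092)) - 3034417 = sqrt(2040806 + (1755/6413 - 231569/111773)) - 3034417 = sqrt(2040806 - 1288890382/716800249) - 3034417 = sqrt(1462848960070312/716800249) - 3034417 = 2*sqrt(2166467972784691527082)/65163659 - 3034417 = -3034417 + 2*sqrt(2166467972784691527082)/65163659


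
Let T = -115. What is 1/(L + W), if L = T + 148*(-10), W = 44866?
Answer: 1/43271 ≈ 2.3110e-5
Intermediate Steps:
L = -1595 (L = -115 + 148*(-10) = -115 - 1480 = -1595)
1/(L + W) = 1/(-1595 + 44866) = 1/43271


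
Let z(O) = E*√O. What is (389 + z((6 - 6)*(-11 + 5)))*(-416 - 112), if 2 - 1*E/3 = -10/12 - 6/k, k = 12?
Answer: -205392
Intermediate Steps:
E = 10 (E = 6 - 3*(-10/12 - 6/12) = 6 - 3*(-10*1/12 - 6*1/12) = 6 - 3*(-⅚ - ½) = 6 - 3*(-4/3) = 6 + 4 = 10)
z(O) = 10*√O
(389 + z((6 - 6)*(-11 + 5)))*(-416 - 112) = (389 + 10*√((6 - 6)*(-11 + 5)))*(-416 - 112) = (389 + 10*√(0*(-6)))*(-528) = (389 + 10*√0)*(-528) = (389 + 10*0)*(-528) = (389 + 0)*(-528) = 389*(-528) = -205392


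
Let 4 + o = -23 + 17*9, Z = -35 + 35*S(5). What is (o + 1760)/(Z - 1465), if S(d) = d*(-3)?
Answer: -1886/2025 ≈ -0.93136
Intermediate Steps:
S(d) = -3*d
Z = -560 (Z = -35 + 35*(-3*5) = -35 + 35*(-15) = -35 - 525 = -560)
o = 126 (o = -4 + (-23 + 17*9) = -4 + (-23 + 153) = -4 + 130 = 126)
(o + 1760)/(Z - 1465) = (126 + 1760)/(-560 - 1465) = 1886/(-2025) = 1886*(-1/2025) = -1886/2025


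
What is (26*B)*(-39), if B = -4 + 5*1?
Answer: -1014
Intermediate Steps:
B = 1 (B = -4 + 5 = 1)
(26*B)*(-39) = (26*1)*(-39) = 26*(-39) = -1014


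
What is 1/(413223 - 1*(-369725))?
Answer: 1/782948 ≈ 1.2772e-6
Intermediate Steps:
1/(413223 - 1*(-369725)) = 1/(413223 + 369725) = 1/782948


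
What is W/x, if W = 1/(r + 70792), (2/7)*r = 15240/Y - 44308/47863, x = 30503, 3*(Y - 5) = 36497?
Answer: 62413352/134775593880558851 ≈ 4.6309e-10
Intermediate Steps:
Y = 36512/3 (Y = 5 + (1/3)*36497 = 5 + 36497/3 = 36512/3 ≈ 12171.)
r = 71315333/62413352 (r = 7*(15240/(36512/3) - 44308/47863)/2 = 7*(15240*(3/36512) - 44308*1/47863)/2 = 7*(5715/4564 - 44308/47863)/2 = (7/2)*(71315333/218446732) = 71315333/62413352 ≈ 1.1426)
W = 62413352/4418437330117 (W = 1/(71315333/62413352 + 70792) = 1/(4418437330117/62413352) = 62413352/4418437330117 ≈ 1.4126e-5)
W/x = (62413352/4418437330117)/30503 = (62413352/4418437330117)*(1/30503) = 62413352/134775593880558851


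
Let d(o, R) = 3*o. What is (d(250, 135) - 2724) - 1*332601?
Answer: -334575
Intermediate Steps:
(d(250, 135) - 2724) - 1*332601 = (3*250 - 2724) - 1*332601 = (750 - 2724) - 332601 = -1974 - 332601 = -334575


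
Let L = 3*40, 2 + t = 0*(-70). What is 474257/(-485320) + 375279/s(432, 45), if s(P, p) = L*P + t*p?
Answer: 5252920151/837177000 ≈ 6.2746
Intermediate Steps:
t = -2 (t = -2 + 0*(-70) = -2 + 0 = -2)
L = 120
s(P, p) = -2*p + 120*P (s(P, p) = 120*P - 2*p = -2*p + 120*P)
474257/(-485320) + 375279/s(432, 45) = 474257/(-485320) + 375279/(-2*45 + 120*432) = 474257*(-1/485320) + 375279/(-90 + 51840) = -474257/485320 + 375279/51750 = -474257/485320 + 375279*(1/51750) = -474257/485320 + 125093/17250 = 5252920151/837177000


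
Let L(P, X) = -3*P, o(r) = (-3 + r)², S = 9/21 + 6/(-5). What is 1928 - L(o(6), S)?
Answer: 1955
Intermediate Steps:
S = -27/35 (S = 9*(1/21) + 6*(-⅕) = 3/7 - 6/5 = -27/35 ≈ -0.77143)
1928 - L(o(6), S) = 1928 - (-3)*(-3 + 6)² = 1928 - (-3)*3² = 1928 - (-3)*9 = 1928 - 1*(-27) = 1928 + 27 = 1955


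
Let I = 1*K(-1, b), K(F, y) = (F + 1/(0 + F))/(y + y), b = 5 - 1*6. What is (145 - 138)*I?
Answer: 7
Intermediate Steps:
b = -1 (b = 5 - 6 = -1)
K(F, y) = (F + 1/F)/(2*y) (K(F, y) = (F + 1/F)/((2*y)) = (F + 1/F)*(1/(2*y)) = (F + 1/F)/(2*y))
I = 1 (I = 1*((1/2)*(1 + (-1)**2)/(-1*(-1))) = 1*((1/2)*(-1)*(-1)*(1 + 1)) = 1*((1/2)*(-1)*(-1)*2) = 1*1 = 1)
(145 - 138)*I = (145 - 138)*1 = 7*1 = 7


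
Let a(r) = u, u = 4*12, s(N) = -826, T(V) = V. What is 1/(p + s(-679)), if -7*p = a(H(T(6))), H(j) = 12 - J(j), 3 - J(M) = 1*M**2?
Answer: -7/5830 ≈ -0.0012007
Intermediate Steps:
J(M) = 3 - M**2
u = 48
H(j) = 9 + j**2 (H(j) = 12 - (3 - j**2) = 12 + (-3 + j**2) = 9 + j**2)
a(r) = 48
p = -48/7 (p = -1/7*48 = -48/7 ≈ -6.8571)
1/(p + s(-679)) = 1/(-48/7 - 826) = 1/(-5830/7) = -7/5830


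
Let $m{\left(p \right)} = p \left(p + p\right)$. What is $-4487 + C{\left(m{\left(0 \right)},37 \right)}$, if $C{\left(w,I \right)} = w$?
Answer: $-4487$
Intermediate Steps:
$m{\left(p \right)} = 2 p^{2}$ ($m{\left(p \right)} = p 2 p = 2 p^{2}$)
$-4487 + C{\left(m{\left(0 \right)},37 \right)} = -4487 + 2 \cdot 0^{2} = -4487 + 2 \cdot 0 = -4487 + 0 = -4487$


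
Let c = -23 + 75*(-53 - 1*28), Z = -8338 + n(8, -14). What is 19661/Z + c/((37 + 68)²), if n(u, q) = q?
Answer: -29743669/10231200 ≈ -2.9072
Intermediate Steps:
Z = -8352 (Z = -8338 - 14 = -8352)
c = -6098 (c = -23 + 75*(-53 - 28) = -23 + 75*(-81) = -23 - 6075 = -6098)
19661/Z + c/((37 + 68)²) = 19661/(-8352) - 6098/(37 + 68)² = 19661*(-1/8352) - 6098/(105²) = -19661/8352 - 6098/11025 = -29743669/10231200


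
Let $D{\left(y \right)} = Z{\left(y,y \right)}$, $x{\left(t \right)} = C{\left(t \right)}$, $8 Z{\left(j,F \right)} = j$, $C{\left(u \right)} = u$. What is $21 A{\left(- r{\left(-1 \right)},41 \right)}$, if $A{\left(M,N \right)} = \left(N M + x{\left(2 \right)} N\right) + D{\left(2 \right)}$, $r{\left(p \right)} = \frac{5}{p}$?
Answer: $\frac{24129}{4} \approx 6032.3$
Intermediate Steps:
$Z{\left(j,F \right)} = \frac{j}{8}$
$x{\left(t \right)} = t$
$D{\left(y \right)} = \frac{y}{8}$
$A{\left(M,N \right)} = \frac{1}{4} + 2 N + M N$ ($A{\left(M,N \right)} = \left(N M + 2 N\right) + \frac{1}{8} \cdot 2 = \left(M N + 2 N\right) + \frac{1}{4} = \left(2 N + M N\right) + \frac{1}{4} = \frac{1}{4} + 2 N + M N$)
$21 A{\left(- r{\left(-1 \right)},41 \right)} = 21 \left(\frac{1}{4} + 2 \cdot 41 + - \frac{5}{-1} \cdot 41\right) = 21 \left(\frac{1}{4} + 82 + - 5 \left(-1\right) 41\right) = 21 \left(\frac{1}{4} + 82 + \left(-1\right) \left(-5\right) 41\right) = 21 \left(\frac{1}{4} + 82 + 5 \cdot 41\right) = 21 \left(\frac{1}{4} + 82 + 205\right) = 21 \cdot \frac{1149}{4} = \frac{24129}{4}$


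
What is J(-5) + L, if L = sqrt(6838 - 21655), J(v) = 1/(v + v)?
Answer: -1/10 + I*sqrt(14817) ≈ -0.1 + 121.73*I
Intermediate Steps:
J(v) = 1/(2*v)
L = I*sqrt(14817) (L = sqrt(-14817) = I*sqrt(14817) ≈ 121.73*I)
J(-5) + L = (1/2)/(-5) + I*sqrt(14817) = (1/2)*(-1/5) + I*sqrt(14817) = -1/10 + I*sqrt(14817)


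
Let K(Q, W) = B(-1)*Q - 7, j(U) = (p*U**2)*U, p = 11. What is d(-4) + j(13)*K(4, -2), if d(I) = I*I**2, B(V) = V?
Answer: -265901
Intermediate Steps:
d(I) = I**3
j(U) = 11*U**3 (j(U) = (11*U**2)*U = 11*U**3)
K(Q, W) = -7 - Q (K(Q, W) = -Q - 7 = -7 - Q)
d(-4) + j(13)*K(4, -2) = (-4)**3 + (11*13**3)*(-7 - 1*4) = -64 + (11*2197)*(-7 - 4) = -64 + 24167*(-11) = -64 - 265837 = -265901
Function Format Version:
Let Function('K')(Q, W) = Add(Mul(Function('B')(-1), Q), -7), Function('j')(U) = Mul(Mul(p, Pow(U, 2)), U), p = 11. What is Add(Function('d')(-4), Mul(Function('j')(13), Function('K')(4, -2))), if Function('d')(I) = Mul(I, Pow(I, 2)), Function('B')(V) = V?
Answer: -265901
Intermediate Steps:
Function('d')(I) = Pow(I, 3)
Function('j')(U) = Mul(11, Pow(U, 3)) (Function('j')(U) = Mul(Mul(11, Pow(U, 2)), U) = Mul(11, Pow(U, 3)))
Function('K')(Q, W) = Add(-7, Mul(-1, Q)) (Function('K')(Q, W) = Add(Mul(-1, Q), -7) = Add(-7, Mul(-1, Q)))
Add(Function('d')(-4), Mul(Function('j')(13), Function('K')(4, -2))) = Add(Pow(-4, 3), Mul(Mul(11, Pow(13, 3)), Add(-7, Mul(-1, 4)))) = Add(-64, Mul(Mul(11, 2197), Add(-7, -4))) = Add(-64, Mul(24167, -11)) = Add(-64, -265837) = -265901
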